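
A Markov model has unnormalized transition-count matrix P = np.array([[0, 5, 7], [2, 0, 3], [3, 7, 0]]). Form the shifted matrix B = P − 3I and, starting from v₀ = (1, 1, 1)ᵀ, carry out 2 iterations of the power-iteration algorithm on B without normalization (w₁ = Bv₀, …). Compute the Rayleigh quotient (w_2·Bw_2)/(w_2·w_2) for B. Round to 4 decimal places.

μ ≈ 5.1146

B = P − 3I has rows (-3, 5, 7); (2, -3, 3); (3, 7, -3)
w1 = Bv₀ = ((-3)·1 + 5·1 + 7·1; 2·1 + (-3)·1 + 3·1; 3·1 + 7·1 + (-3)·1) = (9, 2, 7)
w2 = Bw1 = ((-3)·9 + 5·2 + 7·7; 2·9 + (-3)·2 + 3·7; 3·9 + 7·2 + (-3)·7) = (32, 33, 20)
Bw2 = (209, 25, 267)
w2·Bw2 = 12853; w2·w2 = 2513; μ ≈ 12853/2513 = 5.1146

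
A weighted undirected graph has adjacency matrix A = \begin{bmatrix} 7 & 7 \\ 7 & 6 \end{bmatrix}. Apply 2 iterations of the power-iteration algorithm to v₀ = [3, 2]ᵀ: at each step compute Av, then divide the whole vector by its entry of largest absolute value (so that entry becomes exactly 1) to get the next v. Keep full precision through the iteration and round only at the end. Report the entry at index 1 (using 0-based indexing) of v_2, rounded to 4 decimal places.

0.9307

Av0 = (35.00000, 33.00000); divide by 35.00000 → v1 = (1.00000, 0.94286)
Av1 = (13.60000, 12.65714); divide by 13.60000 → v2 = (1.00000, 0.93067)
Requested entry of v2: 443/476 = 0.9307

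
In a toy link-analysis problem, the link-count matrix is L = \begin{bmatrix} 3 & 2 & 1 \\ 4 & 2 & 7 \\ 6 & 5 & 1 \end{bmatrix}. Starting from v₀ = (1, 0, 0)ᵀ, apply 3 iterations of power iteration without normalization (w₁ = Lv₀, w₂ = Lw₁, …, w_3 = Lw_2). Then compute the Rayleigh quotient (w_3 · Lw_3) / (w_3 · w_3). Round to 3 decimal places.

9.802

w1 = Lv₀ = (3, 4, 6)
w2 = Lw1 = (23, 62, 44)
w3 = Lw2 = (237, 524, 492)
Lw3 = (2251, 5440, 4534)
w3·Lw3 = 237·2251 + 524·5440 + 492·4534 = 5614775; w3·w3 = 237·237 + 524·524 + 492·492 = 572809
λ ≈ 5614775/572809 = 9.802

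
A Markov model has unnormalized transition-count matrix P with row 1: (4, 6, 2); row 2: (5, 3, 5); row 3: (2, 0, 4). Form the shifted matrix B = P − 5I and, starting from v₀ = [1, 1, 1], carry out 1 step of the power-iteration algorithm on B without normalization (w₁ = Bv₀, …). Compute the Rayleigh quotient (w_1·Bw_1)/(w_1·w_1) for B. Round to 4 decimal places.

B = P − 5I has rows (-1, 6, 2); (5, -2, 5); (2, 0, -1)
w1 = Bv₀ = ((-1)·1 + 6·1 + 2·1; 5·1 + (-2)·1 + 5·1; 2·1 + 0·1 + (-1)·1) = (7, 8, 1)
Bw1 = (43, 24, 13)
w1·Bw1 = 506; w1·w1 = 114; μ ≈ 506/114 = 4.4386

4.4386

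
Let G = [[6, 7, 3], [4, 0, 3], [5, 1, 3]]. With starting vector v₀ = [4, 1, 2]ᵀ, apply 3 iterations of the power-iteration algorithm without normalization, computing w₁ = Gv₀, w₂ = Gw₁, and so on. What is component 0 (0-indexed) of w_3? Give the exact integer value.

w1 = Gv₀ = (6·4 + 7·1 + 3·2; 4·4 + 0·1 + 3·2; 5·4 + 1·1 + 3·2) = (37, 22, 27)
w2 = Gw1 = (6·37 + 7·22 + 3·27; 4·37 + 0·22 + 3·27; 5·37 + 1·22 + 3·27) = (457, 229, 288)
w3 = Gw2 = (5209, 2692, 3378)
The requested component of w3 is 5209.

5209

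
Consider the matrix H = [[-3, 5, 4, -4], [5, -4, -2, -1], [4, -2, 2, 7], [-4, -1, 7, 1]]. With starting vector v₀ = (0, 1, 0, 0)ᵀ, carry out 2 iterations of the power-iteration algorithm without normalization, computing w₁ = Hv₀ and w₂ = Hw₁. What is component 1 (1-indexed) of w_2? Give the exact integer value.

-39

w1 = Hv₀ = (5, -4, -2, -1)
w2 = Hw1 = (-39, 46, 17, -31)
The requested component of w2 is -39.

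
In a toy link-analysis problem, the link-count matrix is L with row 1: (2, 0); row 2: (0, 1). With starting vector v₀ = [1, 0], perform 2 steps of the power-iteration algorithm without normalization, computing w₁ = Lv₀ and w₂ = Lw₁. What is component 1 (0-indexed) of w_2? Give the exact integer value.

0

w1 = Lv₀ = (2, 0)
w2 = Lw1 = (4, 0)
The requested component of w2 is 0.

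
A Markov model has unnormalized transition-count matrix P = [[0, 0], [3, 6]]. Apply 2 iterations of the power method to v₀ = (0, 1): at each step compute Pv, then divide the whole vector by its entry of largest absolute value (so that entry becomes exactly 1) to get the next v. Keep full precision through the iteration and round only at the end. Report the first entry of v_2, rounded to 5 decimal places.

0.00000

Pv0 = (0.000000, 6.000000); divide by 6.000000 → v1 = (0.000000, 1.000000)
Pv1 = (0.000000, 6.000000); divide by 6.000000 → v2 = (0.000000, 1.000000)
Requested entry of v2: 0/36 = 0.00000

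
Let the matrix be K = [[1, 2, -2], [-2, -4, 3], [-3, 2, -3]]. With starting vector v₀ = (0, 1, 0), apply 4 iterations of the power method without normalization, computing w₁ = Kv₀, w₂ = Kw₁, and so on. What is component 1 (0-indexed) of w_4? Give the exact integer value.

w1 = Kv₀ = (2, -4, 2)
w2 = Kw1 = (-10, 18, -20)
w3 = Kw2 = (66, -112, 126)
w4 = Kw3 = (-410, 694, -800)
The requested component of w4 is 694.

694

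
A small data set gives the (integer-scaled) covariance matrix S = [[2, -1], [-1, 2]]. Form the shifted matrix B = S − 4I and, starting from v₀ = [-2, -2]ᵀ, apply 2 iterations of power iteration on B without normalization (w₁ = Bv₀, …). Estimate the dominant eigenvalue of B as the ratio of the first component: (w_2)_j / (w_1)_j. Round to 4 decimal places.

μ ≈ -3.0000

B = S − 4I has rows (-2, -1); (-1, -2)
w1 = Bv₀ = (6, 6)
w2 = Bw1 = (-18, -18)
Ratio: -18/6 = -3.0000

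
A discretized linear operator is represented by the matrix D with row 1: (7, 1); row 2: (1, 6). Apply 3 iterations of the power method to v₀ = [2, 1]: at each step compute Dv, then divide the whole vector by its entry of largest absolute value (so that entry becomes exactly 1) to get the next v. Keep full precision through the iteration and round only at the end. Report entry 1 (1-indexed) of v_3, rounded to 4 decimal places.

1.0000

Dv0 = (15.00000, 8.00000); divide by 15.00000 → v1 = (1.00000, 0.53333)
Dv1 = (7.53333, 4.20000); divide by 7.53333 → v2 = (1.00000, 0.55752)
Dv2 = (7.55752, 4.34513); divide by 7.55752 → v3 = (1.00000, 0.57494)
Requested entry of v3: 854/854 = 1.0000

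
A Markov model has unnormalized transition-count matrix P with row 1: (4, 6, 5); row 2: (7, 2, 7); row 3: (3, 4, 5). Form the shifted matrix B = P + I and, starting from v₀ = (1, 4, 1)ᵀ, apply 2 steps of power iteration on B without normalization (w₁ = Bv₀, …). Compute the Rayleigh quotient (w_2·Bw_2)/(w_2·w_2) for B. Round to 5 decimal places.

B = P + I has rows (5, 6, 5); (7, 3, 7); (3, 4, 6)
w1 = Bv₀ = (34, 26, 25)
w2 = Bw1 = (451, 491, 356)
Bw2 = (6981, 7122, 5453)
w2·Bw2 = 8586601; w2·w2 = 571218; μ ≈ 8586601/571218 = 15.03209

μ ≈ 15.03209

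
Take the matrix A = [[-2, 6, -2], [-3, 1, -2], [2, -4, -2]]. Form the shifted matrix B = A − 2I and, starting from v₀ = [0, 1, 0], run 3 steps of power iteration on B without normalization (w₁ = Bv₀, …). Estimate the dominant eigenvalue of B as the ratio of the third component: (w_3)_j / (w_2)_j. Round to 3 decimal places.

B = A − 2I has rows (-4, 6, -2); (-3, -1, -2); (2, -4, -4)
w1 = Bv₀ = ((-4)·0 + 6·1 + (-2)·0; (-3)·0 + (-1)·1 + (-2)·0; 2·0 + (-4)·1 + (-4)·0) = (6, -1, -4)
w2 = Bw1 = ((-4)·6 + 6·(-1) + (-2)·(-4); (-3)·6 + (-1)·(-1) + (-2)·(-4); 2·6 + (-4)·(-1) + (-4)·(-4)) = (-22, -9, 32)
w3 = Bw2 = (-30, 11, -136)
Ratio: -136/32 = -4.250

-4.250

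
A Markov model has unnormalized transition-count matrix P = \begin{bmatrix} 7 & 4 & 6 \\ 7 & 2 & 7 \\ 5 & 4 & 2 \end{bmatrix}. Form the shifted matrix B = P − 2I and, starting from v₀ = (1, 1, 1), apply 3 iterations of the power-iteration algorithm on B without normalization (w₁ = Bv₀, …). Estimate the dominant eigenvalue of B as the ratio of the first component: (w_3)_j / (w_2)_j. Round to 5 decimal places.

12.88108

B = P − 2I has rows (5, 4, 6); (7, 0, 7); (5, 4, 0)
w1 = Bv₀ = (5·1 + 4·1 + 6·1; 7·1 + 0·1 + 7·1; 5·1 + 4·1 + 0·1) = (15, 14, 9)
w2 = Bw1 = (5·15 + 4·14 + 6·9; 7·15 + 0·14 + 7·9; 5·15 + 4·14 + 0·9) = (185, 168, 131)
w3 = Bw2 = (2383, 2212, 1597)
Ratio: 2383/185 = 12.88108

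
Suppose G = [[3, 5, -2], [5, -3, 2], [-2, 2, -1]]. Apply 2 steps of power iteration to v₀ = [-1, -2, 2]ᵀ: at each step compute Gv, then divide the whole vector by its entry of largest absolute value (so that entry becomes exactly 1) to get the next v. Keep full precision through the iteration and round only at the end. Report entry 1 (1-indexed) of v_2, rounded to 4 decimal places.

0.1667

Gv0 = (-17.00000, 5.00000, -4.00000); divide by -17.00000 → v1 = (1.00000, -0.29412, 0.23529)
Gv1 = (1.05882, 6.35294, -2.82353); divide by 6.35294 → v2 = (0.16667, 1.00000, -0.44444)
Requested entry of v2: -18/-108 = 0.1667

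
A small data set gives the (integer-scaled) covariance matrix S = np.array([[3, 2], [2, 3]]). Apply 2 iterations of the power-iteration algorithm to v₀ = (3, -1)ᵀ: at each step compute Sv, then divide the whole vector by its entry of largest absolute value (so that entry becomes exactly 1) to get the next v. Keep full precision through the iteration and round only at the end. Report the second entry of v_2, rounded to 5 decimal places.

Sv0 = (7.000000, 3.000000); divide by 7.000000 → v1 = (1.000000, 0.428571)
Sv1 = (3.857143, 3.285714); divide by 3.857143 → v2 = (1.000000, 0.851852)
Requested entry of v2: 23/27 = 0.85185

0.85185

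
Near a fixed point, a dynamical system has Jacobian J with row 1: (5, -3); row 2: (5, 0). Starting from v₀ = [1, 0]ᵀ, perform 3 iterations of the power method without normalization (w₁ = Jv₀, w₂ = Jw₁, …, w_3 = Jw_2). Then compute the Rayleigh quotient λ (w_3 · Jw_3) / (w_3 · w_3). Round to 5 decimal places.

w1 = Jv₀ = (5·1 + (-3)·0; 5·1 + 0·0) = (5, 5)
w2 = Jw1 = (5·5 + (-3)·5; 5·5 + 0·5) = (10, 25)
w3 = Jw2 = (-25, 50)
Jw3 = (-275, -125)
w3·Jw3 = (-25)·(-275) + 50·(-125) = 625; w3·w3 = (-25)·(-25) + 50·50 = 3125
λ ≈ 625/3125 = 0.20000

0.20000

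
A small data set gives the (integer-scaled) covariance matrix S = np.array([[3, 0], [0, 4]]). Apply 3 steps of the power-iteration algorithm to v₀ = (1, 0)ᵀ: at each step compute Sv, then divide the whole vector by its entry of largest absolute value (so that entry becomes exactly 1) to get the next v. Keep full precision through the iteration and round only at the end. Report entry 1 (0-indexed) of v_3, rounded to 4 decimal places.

0.0000

Sv0 = (3.00000, 0.00000); divide by 3.00000 → v1 = (1.00000, 0.00000)
Sv1 = (3.00000, 0.00000); divide by 3.00000 → v2 = (1.00000, 0.00000)
Sv2 = (3.00000, 0.00000); divide by 3.00000 → v3 = (1.00000, 0.00000)
Requested entry of v3: 0/27 = 0.0000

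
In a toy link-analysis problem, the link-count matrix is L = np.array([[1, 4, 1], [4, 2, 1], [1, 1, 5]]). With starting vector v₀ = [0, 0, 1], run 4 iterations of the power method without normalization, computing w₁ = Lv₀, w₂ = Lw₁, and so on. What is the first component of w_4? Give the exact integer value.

w1 = Lv₀ = (1·0 + 4·0 + 1·1; 4·0 + 2·0 + 1·1; 1·0 + 1·0 + 5·1) = (1, 1, 5)
w2 = Lw1 = (1·1 + 4·1 + 1·5; 4·1 + 2·1 + 1·5; 1·1 + 1·1 + 5·5) = (10, 11, 27)
w3 = Lw2 = (81, 89, 156)
w4 = Lw3 = (593, 658, 950)
The requested component of w4 is 593.

593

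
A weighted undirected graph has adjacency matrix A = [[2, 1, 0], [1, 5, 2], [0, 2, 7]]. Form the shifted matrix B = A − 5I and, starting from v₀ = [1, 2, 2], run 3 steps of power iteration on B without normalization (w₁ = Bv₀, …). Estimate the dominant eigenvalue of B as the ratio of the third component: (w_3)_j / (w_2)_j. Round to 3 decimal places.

3.154

B = A − 5I has rows (-3, 1, 0); (1, 0, 2); (0, 2, 2)
w1 = Bv₀ = ((-3)·1 + 1·2 + 0·2; 1·1 + 0·2 + 2·2; 0·1 + 2·2 + 2·2) = (-1, 5, 8)
w2 = Bw1 = ((-3)·(-1) + 1·5 + 0·8; 1·(-1) + 0·5 + 2·8; 0·(-1) + 2·5 + 2·8) = (8, 15, 26)
w3 = Bw2 = (-9, 60, 82)
Ratio: 82/26 = 3.154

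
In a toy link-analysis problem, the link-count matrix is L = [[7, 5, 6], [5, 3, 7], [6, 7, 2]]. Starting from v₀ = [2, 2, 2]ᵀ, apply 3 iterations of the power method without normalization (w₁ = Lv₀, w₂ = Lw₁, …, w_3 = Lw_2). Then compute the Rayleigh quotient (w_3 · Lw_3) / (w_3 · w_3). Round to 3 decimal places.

λ ≈ 16.128

w1 = Lv₀ = (36, 30, 30)
w2 = Lw1 = (582, 480, 486)
w3 = Lw2 = (9390, 7752, 7824)
Lw3 = (151434, 124974, 126252)
w3·Lw3 = 9390·151434 + 7752·124974 + 7824·126252 = 3378559356; w3·w3 = 9390·9390 + 7752·7752 + 7824·7824 = 209480580
λ ≈ 3378559356/209480580 = 16.128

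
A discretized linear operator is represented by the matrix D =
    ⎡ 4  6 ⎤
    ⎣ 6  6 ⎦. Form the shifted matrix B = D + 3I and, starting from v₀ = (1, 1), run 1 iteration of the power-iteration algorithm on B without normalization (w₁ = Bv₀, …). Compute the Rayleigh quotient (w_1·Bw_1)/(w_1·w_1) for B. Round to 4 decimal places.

B = D + 3I has rows (7, 6); (6, 9)
w1 = Bv₀ = (7·1 + 6·1; 6·1 + 9·1) = (13, 15)
Bw1 = (181, 213)
w1·Bw1 = 5548; w1·w1 = 394; μ ≈ 5548/394 = 14.0812

μ ≈ 14.0812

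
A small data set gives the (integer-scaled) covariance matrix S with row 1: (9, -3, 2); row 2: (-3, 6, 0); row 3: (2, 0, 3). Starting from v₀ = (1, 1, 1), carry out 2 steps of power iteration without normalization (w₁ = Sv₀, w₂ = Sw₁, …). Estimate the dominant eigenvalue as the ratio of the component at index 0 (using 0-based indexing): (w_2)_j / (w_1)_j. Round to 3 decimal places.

λ ≈ 9.125

w1 = Sv₀ = (8, 3, 5)
w2 = Sw1 = (73, -6, 31)
Ratio at component: 73 / 8 = 9.125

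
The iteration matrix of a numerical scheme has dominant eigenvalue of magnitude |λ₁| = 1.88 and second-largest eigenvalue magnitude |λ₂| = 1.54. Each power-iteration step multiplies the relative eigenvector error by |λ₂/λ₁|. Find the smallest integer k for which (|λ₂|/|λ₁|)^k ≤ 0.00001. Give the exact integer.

58

|λ₂/λ₁| = 1.54/1.88 = 0.81915
Need k ≥ ln(0.00001) / ln(0.81915) = -11.5129 / -0.1995 ≈ 57.712
Smallest integer k satisfying the bound: 58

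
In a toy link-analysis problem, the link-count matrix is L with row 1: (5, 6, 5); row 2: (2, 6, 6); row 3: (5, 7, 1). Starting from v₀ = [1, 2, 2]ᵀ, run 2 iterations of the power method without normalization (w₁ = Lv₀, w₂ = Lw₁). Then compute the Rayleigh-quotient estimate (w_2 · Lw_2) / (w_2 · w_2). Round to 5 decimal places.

14.20739

w1 = Lv₀ = (27, 26, 21)
w2 = Lw1 = (396, 336, 338)
Lw2 = (5686, 4836, 4670)
w2·Lw2 = 396·5686 + 336·4836 + 338·4670 = 5455012; w2·w2 = 396·396 + 336·336 + 338·338 = 383956
λ ≈ 5455012/383956 = 14.20739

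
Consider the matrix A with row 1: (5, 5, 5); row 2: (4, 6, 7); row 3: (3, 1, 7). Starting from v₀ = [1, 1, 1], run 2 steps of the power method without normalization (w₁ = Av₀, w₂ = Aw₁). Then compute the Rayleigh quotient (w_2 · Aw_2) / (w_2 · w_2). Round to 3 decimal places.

13.666

w1 = Av₀ = (5·1 + 5·1 + 5·1; 4·1 + 6·1 + 7·1; 3·1 + 1·1 + 7·1) = (15, 17, 11)
w2 = Aw1 = (5·15 + 5·17 + 5·11; 4·15 + 6·17 + 7·11; 3·15 + 1·17 + 7·11) = (215, 239, 139)
Aw2 = (2965, 3267, 1857)
w2·Aw2 = 215·2965 + 239·3267 + 139·1857 = 1676411; w2·w2 = 215·215 + 239·239 + 139·139 = 122667
λ ≈ 1676411/122667 = 13.666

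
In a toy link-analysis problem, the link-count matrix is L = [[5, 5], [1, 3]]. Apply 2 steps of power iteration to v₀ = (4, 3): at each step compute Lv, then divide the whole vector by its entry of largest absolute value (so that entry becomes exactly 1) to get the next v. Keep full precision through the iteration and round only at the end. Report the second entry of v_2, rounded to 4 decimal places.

Lv0 = (35.00000, 13.00000); divide by 35.00000 → v1 = (1.00000, 0.37143)
Lv1 = (6.85714, 2.11429); divide by 6.85714 → v2 = (1.00000, 0.30833)
Requested entry of v2: 74/240 = 0.3083

0.3083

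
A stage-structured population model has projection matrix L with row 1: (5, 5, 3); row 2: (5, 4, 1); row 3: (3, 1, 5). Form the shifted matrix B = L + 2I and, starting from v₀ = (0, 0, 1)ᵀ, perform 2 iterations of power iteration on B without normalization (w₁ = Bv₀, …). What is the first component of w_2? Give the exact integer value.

B = L + 2I has rows (7, 5, 3); (5, 6, 1); (3, 1, 7)
w1 = Bv₀ = (7·0 + 5·0 + 3·1; 5·0 + 6·0 + 1·1; 3·0 + 1·0 + 7·1) = (3, 1, 7)
w2 = Bw1 = (7·3 + 5·1 + 3·7; 5·3 + 6·1 + 1·7; 3·3 + 1·1 + 7·7) = (47, 28, 59)
Requested component of w2: 47

47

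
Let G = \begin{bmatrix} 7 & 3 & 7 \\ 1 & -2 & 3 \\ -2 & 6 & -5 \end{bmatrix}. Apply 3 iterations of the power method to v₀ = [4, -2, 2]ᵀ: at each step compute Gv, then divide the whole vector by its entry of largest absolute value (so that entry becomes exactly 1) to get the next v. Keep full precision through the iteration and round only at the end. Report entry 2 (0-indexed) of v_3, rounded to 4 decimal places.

-0.9959

Gv0 = (36.00000, 14.00000, -30.00000); divide by 36.00000 → v1 = (1.00000, 0.38889, -0.83333)
Gv1 = (2.33333, -2.27778, 4.50000); divide by 4.50000 → v2 = (0.51852, -0.50617, 1.00000)
Gv2 = (9.11111, 4.53086, -9.07407); divide by 9.11111 → v3 = (1.00000, 0.49729, -0.99593)
Requested entry of v3: -1470/1476 = -0.9959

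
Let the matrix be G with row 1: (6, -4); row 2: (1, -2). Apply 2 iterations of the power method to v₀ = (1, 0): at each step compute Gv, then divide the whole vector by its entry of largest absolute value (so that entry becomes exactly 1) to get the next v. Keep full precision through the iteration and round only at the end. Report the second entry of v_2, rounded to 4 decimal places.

Gv0 = (6.00000, 1.00000); divide by 6.00000 → v1 = (1.00000, 0.16667)
Gv1 = (5.33333, 0.66667); divide by 5.33333 → v2 = (1.00000, 0.12500)
Requested entry of v2: 4/32 = 0.1250

0.1250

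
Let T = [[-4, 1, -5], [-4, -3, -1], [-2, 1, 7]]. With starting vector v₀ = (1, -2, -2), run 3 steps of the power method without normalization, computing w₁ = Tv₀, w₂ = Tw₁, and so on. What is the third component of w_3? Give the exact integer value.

-1076

w1 = Tv₀ = ((-4)·1 + 1·(-2) + (-5)·(-2); (-4)·1 + (-3)·(-2) + (-1)·(-2); (-2)·1 + 1·(-2) + 7·(-2)) = (4, 4, -18)
w2 = Tw1 = ((-4)·4 + 1·4 + (-5)·(-18); (-4)·4 + (-3)·4 + (-1)·(-18); (-2)·4 + 1·4 + 7·(-18)) = (78, -10, -130)
w3 = Tw2 = (328, -152, -1076)
The requested component of w3 is -1076.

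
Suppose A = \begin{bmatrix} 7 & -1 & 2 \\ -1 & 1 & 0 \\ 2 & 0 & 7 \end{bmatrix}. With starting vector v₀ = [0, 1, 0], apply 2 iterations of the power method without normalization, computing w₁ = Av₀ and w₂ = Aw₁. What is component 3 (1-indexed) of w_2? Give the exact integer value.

w1 = Av₀ = (7·0 + (-1)·1 + 2·0; (-1)·0 + 1·1 + 0·0; 2·0 + 0·1 + 7·0) = (-1, 1, 0)
w2 = Aw1 = (7·(-1) + (-1)·1 + 2·0; (-1)·(-1) + 1·1 + 0·0; 2·(-1) + 0·1 + 7·0) = (-8, 2, -2)
The requested component of w2 is -2.

-2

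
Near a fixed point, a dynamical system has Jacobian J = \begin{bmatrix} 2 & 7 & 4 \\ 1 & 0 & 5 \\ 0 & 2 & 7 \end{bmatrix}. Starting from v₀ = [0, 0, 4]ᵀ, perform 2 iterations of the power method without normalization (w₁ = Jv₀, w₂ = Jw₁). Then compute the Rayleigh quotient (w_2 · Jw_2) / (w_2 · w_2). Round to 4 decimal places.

λ ≈ 8.9081

w1 = Jv₀ = (2·0 + 7·0 + 4·4; 1·0 + 0·0 + 5·4; 0·0 + 2·0 + 7·4) = (16, 20, 28)
w2 = Jw1 = (2·16 + 7·20 + 4·28; 1·16 + 0·20 + 5·28; 0·16 + 2·20 + 7·28) = (284, 156, 236)
Jw2 = (2604, 1464, 1964)
w2·Jw2 = 284·2604 + 156·1464 + 236·1964 = 1431424; w2·w2 = 284·284 + 156·156 + 236·236 = 160688
λ ≈ 1431424/160688 = 8.9081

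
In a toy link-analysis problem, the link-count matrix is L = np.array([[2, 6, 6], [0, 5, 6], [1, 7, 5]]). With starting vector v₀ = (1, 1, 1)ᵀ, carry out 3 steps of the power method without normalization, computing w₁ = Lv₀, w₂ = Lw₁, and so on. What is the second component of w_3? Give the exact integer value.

1601

w1 = Lv₀ = (14, 11, 13)
w2 = Lw1 = (172, 133, 156)
w3 = Lw2 = (2078, 1601, 1883)
The requested component of w3 is 1601.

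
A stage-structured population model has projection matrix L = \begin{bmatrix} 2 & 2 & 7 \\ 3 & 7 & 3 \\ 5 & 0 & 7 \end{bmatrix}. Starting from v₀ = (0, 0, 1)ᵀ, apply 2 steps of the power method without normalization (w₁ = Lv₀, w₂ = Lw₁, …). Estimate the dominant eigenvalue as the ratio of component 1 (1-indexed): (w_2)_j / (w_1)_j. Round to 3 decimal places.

9.857

w1 = Lv₀ = (7, 3, 7)
w2 = Lw1 = (69, 63, 84)
Ratio at component: 69 / 7 = 9.857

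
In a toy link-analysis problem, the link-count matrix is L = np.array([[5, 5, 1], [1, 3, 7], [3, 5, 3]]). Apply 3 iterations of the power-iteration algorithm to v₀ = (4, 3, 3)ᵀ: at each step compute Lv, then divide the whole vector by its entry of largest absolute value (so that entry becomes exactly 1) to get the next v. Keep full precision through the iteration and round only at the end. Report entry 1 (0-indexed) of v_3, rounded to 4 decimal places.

Lv0 = (38.00000, 34.00000, 36.00000); divide by 38.00000 → v1 = (1.00000, 0.89474, 0.94737)
Lv1 = (10.42105, 10.31579, 10.31579); divide by 10.42105 → v2 = (1.00000, 0.98990, 0.98990)
Lv2 = (10.93939, 10.89899, 10.91919); divide by 10.93939 → v3 = (1.00000, 0.99631, 0.99815)
Requested entry of v3: 4316/4332 = 0.9963

0.9963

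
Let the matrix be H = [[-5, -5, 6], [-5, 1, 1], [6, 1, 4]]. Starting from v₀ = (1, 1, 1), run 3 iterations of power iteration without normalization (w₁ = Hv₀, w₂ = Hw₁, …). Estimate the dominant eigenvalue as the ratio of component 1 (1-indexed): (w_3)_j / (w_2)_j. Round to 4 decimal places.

w1 = Hv₀ = ((-5)·1 + (-5)·1 + 6·1; (-5)·1 + 1·1 + 1·1; 6·1 + 1·1 + 4·1) = (-4, -3, 11)
w2 = Hw1 = ((-5)·(-4) + (-5)·(-3) + 6·11; (-5)·(-4) + 1·(-3) + 1·11; 6·(-4) + 1·(-3) + 4·11) = (101, 28, 17)
w3 = Hw2 = (-543, -460, 702)
Ratio at component: -543 / 101 = -5.3762

λ ≈ -5.3762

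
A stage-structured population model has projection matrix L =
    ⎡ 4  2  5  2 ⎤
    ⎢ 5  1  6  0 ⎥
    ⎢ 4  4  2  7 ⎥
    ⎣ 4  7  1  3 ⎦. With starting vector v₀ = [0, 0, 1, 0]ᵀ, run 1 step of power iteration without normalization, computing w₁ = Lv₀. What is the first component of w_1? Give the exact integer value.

5

w1 = Lv₀ = (5, 6, 2, 1)
The requested component of w1 is 5.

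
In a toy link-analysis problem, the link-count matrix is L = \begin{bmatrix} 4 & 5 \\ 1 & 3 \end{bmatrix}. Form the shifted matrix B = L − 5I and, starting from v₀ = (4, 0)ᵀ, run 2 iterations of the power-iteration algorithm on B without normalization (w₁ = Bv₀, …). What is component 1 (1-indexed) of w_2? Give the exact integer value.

B = L − 5I has rows (-1, 5); (1, -2)
w1 = Bv₀ = (-4, 4)
w2 = Bw1 = (24, -12)
Requested component of w2: 24

24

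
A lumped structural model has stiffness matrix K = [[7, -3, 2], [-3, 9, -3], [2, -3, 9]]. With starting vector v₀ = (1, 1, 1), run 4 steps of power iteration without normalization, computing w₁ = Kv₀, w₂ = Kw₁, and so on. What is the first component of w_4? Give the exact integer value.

6923

w1 = Kv₀ = (6, 3, 8)
w2 = Kw1 = (49, -15, 75)
w3 = Kw2 = (538, -507, 818)
w4 = Kw3 = (6923, -8631, 9959)
The requested component of w4 is 6923.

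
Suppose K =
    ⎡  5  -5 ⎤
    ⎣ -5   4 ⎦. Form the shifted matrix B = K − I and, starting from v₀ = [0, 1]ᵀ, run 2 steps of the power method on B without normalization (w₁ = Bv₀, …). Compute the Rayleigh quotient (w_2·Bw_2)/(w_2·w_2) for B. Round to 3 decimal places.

B = K − I has rows (4, -5); (-5, 3)
w1 = Bv₀ = (-5, 3)
w2 = Bw1 = (-35, 34)
Bw2 = (-310, 277)
w2·Bw2 = 20268; w2·w2 = 2381; μ ≈ 20268/2381 = 8.512

μ ≈ 8.512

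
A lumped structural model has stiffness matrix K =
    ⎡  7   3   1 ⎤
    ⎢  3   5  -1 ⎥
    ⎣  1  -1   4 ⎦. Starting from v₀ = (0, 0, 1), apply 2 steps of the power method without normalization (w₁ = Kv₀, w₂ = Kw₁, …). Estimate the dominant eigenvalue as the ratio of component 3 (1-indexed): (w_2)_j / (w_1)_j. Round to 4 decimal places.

λ ≈ 4.5000

w1 = Kv₀ = (7·0 + 3·0 + 1·1; 3·0 + 5·0 + (-1)·1; 1·0 + (-1)·0 + 4·1) = (1, -1, 4)
w2 = Kw1 = (7·1 + 3·(-1) + 1·4; 3·1 + 5·(-1) + (-1)·4; 1·1 + (-1)·(-1) + 4·4) = (8, -6, 18)
Ratio at component: 18 / 4 = 4.5000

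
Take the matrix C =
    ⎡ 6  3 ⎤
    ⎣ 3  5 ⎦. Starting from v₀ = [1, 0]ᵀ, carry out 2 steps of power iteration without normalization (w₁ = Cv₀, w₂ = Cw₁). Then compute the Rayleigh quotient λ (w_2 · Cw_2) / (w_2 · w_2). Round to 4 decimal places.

8.5116

w1 = Cv₀ = (6·1 + 3·0; 3·1 + 5·0) = (6, 3)
w2 = Cw1 = (6·6 + 3·3; 3·6 + 5·3) = (45, 33)
Cw2 = (369, 300)
w2·Cw2 = 45·369 + 33·300 = 26505; w2·w2 = 45·45 + 33·33 = 3114
λ ≈ 26505/3114 = 8.5116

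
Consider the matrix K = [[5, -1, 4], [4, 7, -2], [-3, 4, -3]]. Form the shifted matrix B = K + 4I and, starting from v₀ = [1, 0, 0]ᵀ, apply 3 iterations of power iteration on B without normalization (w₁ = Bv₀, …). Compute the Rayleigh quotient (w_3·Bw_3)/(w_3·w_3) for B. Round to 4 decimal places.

11.8394

B = K + 4I has rows (9, -1, 4); (4, 11, -2); (-3, 4, 1)
w1 = Bv₀ = (9, 4, -3)
w2 = Bw1 = (65, 86, -14)
w3 = Bw2 = (443, 1234, 135)
Bw3 = (3293, 15076, 3742)
w3·Bw3 = 20567753; w3·w3 = 1737230; μ ≈ 20567753/1737230 = 11.8394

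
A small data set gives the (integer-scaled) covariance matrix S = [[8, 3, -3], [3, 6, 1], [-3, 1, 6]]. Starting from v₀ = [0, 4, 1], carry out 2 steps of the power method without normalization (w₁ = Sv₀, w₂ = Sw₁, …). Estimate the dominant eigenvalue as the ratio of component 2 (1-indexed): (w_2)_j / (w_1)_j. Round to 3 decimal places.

7.480

w1 = Sv₀ = (8·0 + 3·4 + (-3)·1; 3·0 + 6·4 + 1·1; (-3)·0 + 1·4 + 6·1) = (9, 25, 10)
w2 = Sw1 = (8·9 + 3·25 + (-3)·10; 3·9 + 6·25 + 1·10; (-3)·9 + 1·25 + 6·10) = (117, 187, 58)
Ratio at component: 187 / 25 = 7.480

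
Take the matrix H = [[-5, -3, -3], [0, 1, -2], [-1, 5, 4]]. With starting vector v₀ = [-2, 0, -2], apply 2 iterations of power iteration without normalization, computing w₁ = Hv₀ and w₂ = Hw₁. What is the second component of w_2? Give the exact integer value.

w1 = Hv₀ = ((-5)·(-2) + (-3)·0 + (-3)·(-2); 0·(-2) + 1·0 + (-2)·(-2); (-1)·(-2) + 5·0 + 4·(-2)) = (16, 4, -6)
w2 = Hw1 = ((-5)·16 + (-3)·4 + (-3)·(-6); 0·16 + 1·4 + (-2)·(-6); (-1)·16 + 5·4 + 4·(-6)) = (-74, 16, -20)
The requested component of w2 is 16.

16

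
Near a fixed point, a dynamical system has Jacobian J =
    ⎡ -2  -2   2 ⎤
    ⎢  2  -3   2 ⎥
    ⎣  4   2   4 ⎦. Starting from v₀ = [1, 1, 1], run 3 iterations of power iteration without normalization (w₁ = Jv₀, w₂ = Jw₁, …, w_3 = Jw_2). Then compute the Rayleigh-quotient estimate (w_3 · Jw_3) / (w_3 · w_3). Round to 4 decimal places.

w1 = Jv₀ = ((-2)·1 + (-2)·1 + 2·1; 2·1 + (-3)·1 + 2·1; 4·1 + 2·1 + 4·1) = (-2, 1, 10)
w2 = Jw1 = ((-2)·(-2) + (-2)·1 + 2·10; 2·(-2) + (-3)·1 + 2·10; 4·(-2) + 2·1 + 4·10) = (22, 13, 34)
w3 = Jw2 = (-2, 73, 250)
Jw3 = (358, 277, 1138)
w3·Jw3 = (-2)·358 + 73·277 + 250·1138 = 304005; w3·w3 = (-2)·(-2) + 73·73 + 250·250 = 67833
λ ≈ 304005/67833 = 4.4817

λ ≈ 4.4817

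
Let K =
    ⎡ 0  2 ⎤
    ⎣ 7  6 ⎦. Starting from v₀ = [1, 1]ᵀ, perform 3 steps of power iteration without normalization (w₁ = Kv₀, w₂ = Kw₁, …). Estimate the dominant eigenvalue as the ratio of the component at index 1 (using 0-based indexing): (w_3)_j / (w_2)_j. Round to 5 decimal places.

w1 = Kv₀ = (2, 13)
w2 = Kw1 = (26, 92)
w3 = Kw2 = (184, 734)
Ratio at component: 734 / 92 = 7.97826

7.97826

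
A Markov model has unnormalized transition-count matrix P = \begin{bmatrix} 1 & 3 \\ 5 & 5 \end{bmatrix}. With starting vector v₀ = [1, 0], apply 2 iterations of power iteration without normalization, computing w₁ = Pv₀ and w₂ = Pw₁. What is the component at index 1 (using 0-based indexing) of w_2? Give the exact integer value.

30

w1 = Pv₀ = (1·1 + 3·0; 5·1 + 5·0) = (1, 5)
w2 = Pw1 = (1·1 + 3·5; 5·1 + 5·5) = (16, 30)
The requested component of w2 is 30.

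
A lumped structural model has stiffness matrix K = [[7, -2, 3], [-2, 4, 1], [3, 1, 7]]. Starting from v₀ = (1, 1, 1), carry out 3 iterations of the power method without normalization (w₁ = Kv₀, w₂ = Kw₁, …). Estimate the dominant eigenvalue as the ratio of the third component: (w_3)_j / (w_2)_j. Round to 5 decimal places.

w1 = Kv₀ = (7·1 + (-2)·1 + 3·1; (-2)·1 + 4·1 + 1·1; 3·1 + 1·1 + 7·1) = (8, 3, 11)
w2 = Kw1 = (7·8 + (-2)·3 + 3·11; (-2)·8 + 4·3 + 1·11; 3·8 + 1·3 + 7·11) = (83, 7, 104)
w3 = Kw2 = (879, -34, 984)
Ratio at component: 984 / 104 = 9.46154

9.46154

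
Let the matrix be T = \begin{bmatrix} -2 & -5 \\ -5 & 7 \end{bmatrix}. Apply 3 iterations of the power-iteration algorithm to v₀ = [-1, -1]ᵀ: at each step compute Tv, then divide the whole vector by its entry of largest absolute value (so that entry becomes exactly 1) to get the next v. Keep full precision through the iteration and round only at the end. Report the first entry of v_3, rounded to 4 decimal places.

Tv0 = (7.00000, -2.00000); divide by 7.00000 → v1 = (1.00000, -0.28571)
Tv1 = (-0.57143, -7.00000); divide by -7.00000 → v2 = (0.08163, 1.00000)
Tv2 = (-5.16327, 6.59184); divide by 6.59184 → v3 = (-0.78328, 1.00000)
Requested entry of v3: 253/-323 = -0.7833

-0.7833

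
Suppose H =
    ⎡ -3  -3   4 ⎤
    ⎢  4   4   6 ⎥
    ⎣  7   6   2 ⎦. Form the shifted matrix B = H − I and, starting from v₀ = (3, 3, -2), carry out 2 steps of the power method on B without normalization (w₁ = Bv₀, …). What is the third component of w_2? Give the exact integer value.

B = H − I has rows (-4, -3, 4); (4, 3, 6); (7, 6, 1)
w1 = Bv₀ = (-29, 9, 37)
w2 = Bw1 = (237, 133, -112)
Requested component of w2: -112

-112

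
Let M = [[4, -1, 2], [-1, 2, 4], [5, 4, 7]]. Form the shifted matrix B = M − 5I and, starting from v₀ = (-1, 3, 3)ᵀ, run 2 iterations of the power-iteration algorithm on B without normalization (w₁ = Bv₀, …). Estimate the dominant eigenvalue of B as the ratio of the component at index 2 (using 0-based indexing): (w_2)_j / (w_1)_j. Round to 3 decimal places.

4.769

B = M − 5I has rows (-1, -1, 2); (-1, -3, 4); (5, 4, 2)
w1 = Bv₀ = ((-1)·(-1) + (-1)·3 + 2·3; (-1)·(-1) + (-3)·3 + 4·3; 5·(-1) + 4·3 + 2·3) = (4, 4, 13)
w2 = Bw1 = ((-1)·4 + (-1)·4 + 2·13; (-1)·4 + (-3)·4 + 4·13; 5·4 + 4·4 + 2·13) = (18, 36, 62)
Ratio: 62/13 = 4.769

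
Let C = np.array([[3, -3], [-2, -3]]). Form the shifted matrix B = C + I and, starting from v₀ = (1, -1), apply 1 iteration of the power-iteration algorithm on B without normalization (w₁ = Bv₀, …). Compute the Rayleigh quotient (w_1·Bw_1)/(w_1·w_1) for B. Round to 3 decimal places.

μ ≈ 4.000

B = C + I has rows (4, -3); (-2, -2)
w1 = Bv₀ = (7, 0)
Bw1 = (28, -14)
w1·Bw1 = 196; w1·w1 = 49; μ ≈ 196/49 = 4.000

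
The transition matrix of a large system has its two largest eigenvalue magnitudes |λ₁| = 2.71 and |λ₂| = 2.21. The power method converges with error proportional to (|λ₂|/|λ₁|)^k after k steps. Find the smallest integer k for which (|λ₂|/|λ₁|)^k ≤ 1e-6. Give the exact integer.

|λ₂/λ₁| = 2.21/2.71 = 0.81550
Need k ≥ ln(1e-6) / ln(0.81550) = -13.8155 / -0.2040 ≈ 67.738
Smallest integer k satisfying the bound: 68

68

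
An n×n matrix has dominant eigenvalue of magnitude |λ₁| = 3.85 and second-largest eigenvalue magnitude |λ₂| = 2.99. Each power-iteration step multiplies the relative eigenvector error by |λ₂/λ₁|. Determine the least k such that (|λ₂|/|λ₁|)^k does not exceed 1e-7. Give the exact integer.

64

|λ₂/λ₁| = 2.99/3.85 = 0.77662
Need k ≥ ln(1e-7) / ln(0.77662) = -16.1181 / -0.2528 ≈ 63.758
Smallest integer k satisfying the bound: 64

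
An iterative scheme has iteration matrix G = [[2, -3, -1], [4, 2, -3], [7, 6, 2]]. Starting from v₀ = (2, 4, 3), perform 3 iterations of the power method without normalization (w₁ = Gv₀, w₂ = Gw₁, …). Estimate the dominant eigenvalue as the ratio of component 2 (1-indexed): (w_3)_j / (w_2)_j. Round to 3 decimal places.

w1 = Gv₀ = (2·2 + (-3)·4 + (-1)·3; 4·2 + 2·4 + (-3)·3; 7·2 + 6·4 + 2·3) = (-11, 7, 44)
w2 = Gw1 = (2·(-11) + (-3)·7 + (-1)·44; 4·(-11) + 2·7 + (-3)·44; 7·(-11) + 6·7 + 2·44) = (-87, -162, 53)
w3 = Gw2 = (259, -831, -1475)
Ratio at component: -831 / -162 = 5.130

5.130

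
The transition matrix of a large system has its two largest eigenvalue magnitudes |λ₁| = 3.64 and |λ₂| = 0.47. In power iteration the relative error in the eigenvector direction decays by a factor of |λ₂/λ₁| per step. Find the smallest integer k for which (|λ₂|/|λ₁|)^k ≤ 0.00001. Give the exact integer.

6

|λ₂/λ₁| = 0.47/3.64 = 0.12912
Need k ≥ ln(0.00001) / ln(0.12912) = -11.5129 / -2.0470 ≈ 5.624
Smallest integer k satisfying the bound: 6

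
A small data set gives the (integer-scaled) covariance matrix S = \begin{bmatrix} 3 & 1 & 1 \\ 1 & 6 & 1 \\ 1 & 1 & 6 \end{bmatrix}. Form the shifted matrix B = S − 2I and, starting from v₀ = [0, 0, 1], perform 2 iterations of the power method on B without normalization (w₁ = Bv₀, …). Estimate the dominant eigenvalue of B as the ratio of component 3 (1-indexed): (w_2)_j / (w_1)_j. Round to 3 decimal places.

B = S − 2I has rows (1, 1, 1); (1, 4, 1); (1, 1, 4)
w1 = Bv₀ = (1·0 + 1·0 + 1·1; 1·0 + 4·0 + 1·1; 1·0 + 1·0 + 4·1) = (1, 1, 4)
w2 = Bw1 = (1·1 + 1·1 + 1·4; 1·1 + 4·1 + 1·4; 1·1 + 1·1 + 4·4) = (6, 9, 18)
Ratio: 18/4 = 4.500

4.500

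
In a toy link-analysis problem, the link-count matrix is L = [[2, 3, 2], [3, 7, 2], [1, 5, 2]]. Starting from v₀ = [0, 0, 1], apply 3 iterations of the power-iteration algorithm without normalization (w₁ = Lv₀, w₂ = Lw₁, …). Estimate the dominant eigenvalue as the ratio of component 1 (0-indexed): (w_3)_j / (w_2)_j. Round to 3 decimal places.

10.083

w1 = Lv₀ = (2·0 + 3·0 + 2·1; 3·0 + 7·0 + 2·1; 1·0 + 5·0 + 2·1) = (2, 2, 2)
w2 = Lw1 = (2·2 + 3·2 + 2·2; 3·2 + 7·2 + 2·2; 1·2 + 5·2 + 2·2) = (14, 24, 16)
w3 = Lw2 = (132, 242, 166)
Ratio at component: 242 / 24 = 10.083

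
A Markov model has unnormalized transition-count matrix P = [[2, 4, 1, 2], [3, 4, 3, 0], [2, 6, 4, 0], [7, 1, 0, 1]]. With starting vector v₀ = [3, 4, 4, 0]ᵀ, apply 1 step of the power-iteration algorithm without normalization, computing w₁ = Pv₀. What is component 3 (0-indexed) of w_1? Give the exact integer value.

w1 = Pv₀ = (26, 37, 46, 25)
The requested component of w1 is 25.

25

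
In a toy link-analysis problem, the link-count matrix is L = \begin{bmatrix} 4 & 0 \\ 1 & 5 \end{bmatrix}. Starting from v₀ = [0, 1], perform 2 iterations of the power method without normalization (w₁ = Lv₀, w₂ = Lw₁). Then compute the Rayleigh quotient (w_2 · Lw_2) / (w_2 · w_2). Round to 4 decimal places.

λ ≈ 5.0000

w1 = Lv₀ = (0, 5)
w2 = Lw1 = (0, 25)
Lw2 = (0, 125)
w2·Lw2 = 0·0 + 25·125 = 3125; w2·w2 = 0·0 + 25·25 = 625
λ ≈ 3125/625 = 5.0000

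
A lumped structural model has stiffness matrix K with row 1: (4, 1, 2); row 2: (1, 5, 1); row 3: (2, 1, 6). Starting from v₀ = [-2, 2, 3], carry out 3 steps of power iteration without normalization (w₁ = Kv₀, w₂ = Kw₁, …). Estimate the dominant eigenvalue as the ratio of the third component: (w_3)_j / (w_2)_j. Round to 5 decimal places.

7.46729

w1 = Kv₀ = (4·(-2) + 1·2 + 2·3; 1·(-2) + 5·2 + 1·3; 2·(-2) + 1·2 + 6·3) = (0, 11, 16)
w2 = Kw1 = (4·0 + 1·11 + 2·16; 1·0 + 5·11 + 1·16; 2·0 + 1·11 + 6·16) = (43, 71, 107)
w3 = Kw2 = (457, 505, 799)
Ratio at component: 799 / 107 = 7.46729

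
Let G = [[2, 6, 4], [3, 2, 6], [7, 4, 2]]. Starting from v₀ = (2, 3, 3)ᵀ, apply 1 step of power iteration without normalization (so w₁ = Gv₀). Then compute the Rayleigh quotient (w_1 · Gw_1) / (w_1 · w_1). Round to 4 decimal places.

λ ≈ 11.9831

w1 = Gv₀ = (2·2 + 6·3 + 4·3; 3·2 + 2·3 + 6·3; 7·2 + 4·3 + 2·3) = (34, 30, 32)
Gw1 = (376, 354, 422)
w1·Gw1 = 34·376 + 30·354 + 32·422 = 36908; w1·w1 = 34·34 + 30·30 + 32·32 = 3080
λ ≈ 36908/3080 = 11.9831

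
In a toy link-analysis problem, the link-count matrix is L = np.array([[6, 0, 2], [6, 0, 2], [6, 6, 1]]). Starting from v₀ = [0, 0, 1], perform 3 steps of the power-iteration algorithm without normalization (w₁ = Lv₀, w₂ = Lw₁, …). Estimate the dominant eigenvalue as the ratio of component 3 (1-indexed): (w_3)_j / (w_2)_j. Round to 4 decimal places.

w1 = Lv₀ = (6·0 + 0·0 + 2·1; 6·0 + 0·0 + 2·1; 6·0 + 6·0 + 1·1) = (2, 2, 1)
w2 = Lw1 = (6·2 + 0·2 + 2·1; 6·2 + 0·2 + 2·1; 6·2 + 6·2 + 1·1) = (14, 14, 25)
w3 = Lw2 = (134, 134, 193)
Ratio at component: 193 / 25 = 7.7200

λ ≈ 7.7200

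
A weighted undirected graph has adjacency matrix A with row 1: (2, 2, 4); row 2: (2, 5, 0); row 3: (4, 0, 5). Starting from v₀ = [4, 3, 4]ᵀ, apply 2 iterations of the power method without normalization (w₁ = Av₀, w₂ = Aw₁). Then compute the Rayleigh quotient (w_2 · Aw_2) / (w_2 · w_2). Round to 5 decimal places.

8.20819

w1 = Av₀ = (2·4 + 2·3 + 4·4; 2·4 + 5·3 + 0·4; 4·4 + 0·3 + 5·4) = (30, 23, 36)
w2 = Aw1 = (2·30 + 2·23 + 4·36; 2·30 + 5·23 + 0·36; 4·30 + 0·23 + 5·36) = (250, 175, 300)
Aw2 = (2050, 1375, 2500)
w2·Aw2 = 250·2050 + 175·1375 + 300·2500 = 1503125; w2·w2 = 250·250 + 175·175 + 300·300 = 183125
λ ≈ 1503125/183125 = 8.20819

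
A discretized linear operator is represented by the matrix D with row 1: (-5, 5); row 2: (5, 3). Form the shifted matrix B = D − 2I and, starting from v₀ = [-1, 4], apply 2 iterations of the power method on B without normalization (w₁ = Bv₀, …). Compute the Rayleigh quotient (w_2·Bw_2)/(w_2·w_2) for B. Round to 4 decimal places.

B = D − 2I has rows (-7, 5); (5, 1)
w1 = Bv₀ = (27, -1)
w2 = Bw1 = (-194, 134)
Bw2 = (2028, -836)
w2·Bw2 = -505456; w2·w2 = 55592; μ ≈ -505456/55592 = -9.0922

μ ≈ -9.0922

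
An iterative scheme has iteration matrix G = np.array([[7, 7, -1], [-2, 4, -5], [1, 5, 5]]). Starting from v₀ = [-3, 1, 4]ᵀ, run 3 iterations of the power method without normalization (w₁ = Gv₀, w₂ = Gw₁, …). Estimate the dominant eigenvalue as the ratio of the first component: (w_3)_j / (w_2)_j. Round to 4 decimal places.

10.8532

w1 = Gv₀ = (-18, -10, 22)
w2 = Gw1 = (-218, -114, 42)
w3 = Gw2 = (-2366, -230, -578)
Ratio at component: -2366 / -218 = 10.8532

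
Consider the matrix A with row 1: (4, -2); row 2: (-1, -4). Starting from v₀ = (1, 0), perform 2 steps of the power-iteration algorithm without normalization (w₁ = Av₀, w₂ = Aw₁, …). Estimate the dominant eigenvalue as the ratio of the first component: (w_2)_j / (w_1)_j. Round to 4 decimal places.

λ ≈ 4.5000

w1 = Av₀ = (4, -1)
w2 = Aw1 = (18, 0)
Ratio at component: 18 / 4 = 4.5000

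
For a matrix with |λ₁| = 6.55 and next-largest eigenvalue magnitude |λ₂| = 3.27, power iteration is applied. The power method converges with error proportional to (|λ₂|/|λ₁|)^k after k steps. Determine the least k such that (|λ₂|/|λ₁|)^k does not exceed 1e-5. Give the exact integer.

17

|λ₂/λ₁| = 3.27/6.55 = 0.49924
Need k ≥ ln(1e-5) / ln(0.49924) = -11.5129 / -0.6947 ≈ 16.573
Smallest integer k satisfying the bound: 17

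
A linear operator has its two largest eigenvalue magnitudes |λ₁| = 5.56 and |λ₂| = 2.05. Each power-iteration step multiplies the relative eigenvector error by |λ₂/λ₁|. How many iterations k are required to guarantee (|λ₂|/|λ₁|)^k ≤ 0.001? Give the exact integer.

7

|λ₂/λ₁| = 2.05/5.56 = 0.36871
Need k ≥ ln(0.001) / ln(0.36871) = -6.9078 / -0.9978 ≈ 6.923
Smallest integer k satisfying the bound: 7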